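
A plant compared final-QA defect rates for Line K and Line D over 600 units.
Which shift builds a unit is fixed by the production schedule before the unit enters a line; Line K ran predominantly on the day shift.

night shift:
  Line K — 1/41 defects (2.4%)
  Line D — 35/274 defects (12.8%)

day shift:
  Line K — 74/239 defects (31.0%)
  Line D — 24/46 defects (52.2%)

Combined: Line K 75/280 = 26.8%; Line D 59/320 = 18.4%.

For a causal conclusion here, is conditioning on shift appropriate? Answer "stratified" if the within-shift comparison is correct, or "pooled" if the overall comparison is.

stratified

The imbalance in shift arose from how units were allocated, not from anything the line did; and shift independently affects the outcome. The pooled gap is confounded — condition on shift.
Within each level — night shift: 2.4% vs 12.8%; day shift: 31.0% vs 52.2% — Line K is lower every time.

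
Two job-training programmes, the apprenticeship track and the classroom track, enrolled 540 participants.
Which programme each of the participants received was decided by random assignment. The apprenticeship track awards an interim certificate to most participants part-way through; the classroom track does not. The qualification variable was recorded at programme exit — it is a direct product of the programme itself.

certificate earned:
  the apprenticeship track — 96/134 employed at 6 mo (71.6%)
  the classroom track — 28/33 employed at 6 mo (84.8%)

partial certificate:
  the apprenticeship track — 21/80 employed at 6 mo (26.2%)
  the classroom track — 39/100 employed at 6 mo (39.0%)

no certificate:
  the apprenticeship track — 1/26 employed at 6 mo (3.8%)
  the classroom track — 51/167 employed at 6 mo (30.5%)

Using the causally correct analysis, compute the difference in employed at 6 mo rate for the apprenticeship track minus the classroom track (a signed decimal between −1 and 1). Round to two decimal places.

The qualification attained during the programme-specific comparison favours the classroom track throughout, but the pooled figures favour the apprenticeship track. The question is whether to condition on qualification attained during the programme.
Because the programme influences qualification attained during the programme, qualification attained during the programme is a post-treatment mediator, not a confounder. Stratifying on it would bias the estimate; the causal effect is the crude pooled difference.
The causal difference is the pooled difference: 0.492 − 0.393 = +0.098.

+0.10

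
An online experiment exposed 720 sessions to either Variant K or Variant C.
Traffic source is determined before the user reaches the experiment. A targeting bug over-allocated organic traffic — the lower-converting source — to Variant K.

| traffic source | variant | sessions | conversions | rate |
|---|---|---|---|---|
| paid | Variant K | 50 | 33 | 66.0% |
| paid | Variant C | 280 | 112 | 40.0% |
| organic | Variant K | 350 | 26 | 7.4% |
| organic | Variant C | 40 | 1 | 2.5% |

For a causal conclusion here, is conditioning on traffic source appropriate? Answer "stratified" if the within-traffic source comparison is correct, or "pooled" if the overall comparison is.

stratified

Traffic source satisfies the back-door criterion: it is not a descendant of the variant, and it blocks the spurious path from variant to outcome. Adjusting for it (i.e., using the within-traffic source rates) gives the causal effect.
Within each level — paid: 66.0% vs 40.0%; organic: 7.4% vs 2.5% — Variant K is higher every time.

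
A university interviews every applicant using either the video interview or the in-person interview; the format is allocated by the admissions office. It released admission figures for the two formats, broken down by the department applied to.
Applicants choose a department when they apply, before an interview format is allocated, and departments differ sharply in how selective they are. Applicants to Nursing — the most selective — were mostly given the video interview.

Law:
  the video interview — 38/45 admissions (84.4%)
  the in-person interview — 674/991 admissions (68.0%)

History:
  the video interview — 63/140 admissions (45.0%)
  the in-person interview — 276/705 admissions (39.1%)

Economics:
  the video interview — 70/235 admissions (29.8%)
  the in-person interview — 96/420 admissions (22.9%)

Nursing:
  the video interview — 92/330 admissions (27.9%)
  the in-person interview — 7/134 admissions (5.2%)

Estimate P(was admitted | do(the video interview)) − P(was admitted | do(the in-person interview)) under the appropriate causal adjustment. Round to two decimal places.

+0.12

The imbalance in department arose from how applicants were allocated, not from anything the interview format did; and department independently affects the outcome. The pooled gap is confounded — condition on department.
Adjusting over the population distribution of department: 0.345·(0.844−0.680) + 0.282·(0.450−0.391) + 0.218·(0.298−0.229) + 0.155·(0.279−0.052) = +0.123.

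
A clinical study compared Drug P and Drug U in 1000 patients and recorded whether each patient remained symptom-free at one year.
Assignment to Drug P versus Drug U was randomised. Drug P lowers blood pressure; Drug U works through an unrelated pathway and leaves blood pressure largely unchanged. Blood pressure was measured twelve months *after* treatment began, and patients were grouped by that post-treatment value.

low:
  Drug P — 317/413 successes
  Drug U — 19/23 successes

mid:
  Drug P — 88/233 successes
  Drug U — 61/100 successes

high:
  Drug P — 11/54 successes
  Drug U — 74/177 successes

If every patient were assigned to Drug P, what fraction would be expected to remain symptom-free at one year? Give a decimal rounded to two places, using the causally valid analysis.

Within every blood pressure level Drug U has the higher rate, yet pooled Drug P does — Simpson's reversal.
Stratifying would compare drugs among patients the drugs themselves sorted into blood pressure groups — a form of selection on an intermediate. The unconditioned pooled rates give the total causal effect.
So P(outcome | do(Drug P)) is just the pooled rate for Drug P: 416/700 = 0.594.

0.59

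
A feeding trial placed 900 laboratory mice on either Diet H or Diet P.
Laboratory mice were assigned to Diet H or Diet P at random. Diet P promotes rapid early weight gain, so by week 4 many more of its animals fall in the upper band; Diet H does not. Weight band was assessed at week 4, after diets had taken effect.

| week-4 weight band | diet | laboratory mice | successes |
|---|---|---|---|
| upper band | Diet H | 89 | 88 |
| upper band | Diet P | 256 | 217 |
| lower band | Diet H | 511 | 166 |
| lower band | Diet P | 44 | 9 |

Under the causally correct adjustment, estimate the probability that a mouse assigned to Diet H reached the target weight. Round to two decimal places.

0.42

The distribution of week-4 weight band is itself part of what the diet does — it is an intermediate outcome. Holding it fixed would remove that part of the effect; the total effect is the pooled difference.
So P(outcome | do(Diet H)) is just the pooled rate for Diet H: 254/600 = 0.423.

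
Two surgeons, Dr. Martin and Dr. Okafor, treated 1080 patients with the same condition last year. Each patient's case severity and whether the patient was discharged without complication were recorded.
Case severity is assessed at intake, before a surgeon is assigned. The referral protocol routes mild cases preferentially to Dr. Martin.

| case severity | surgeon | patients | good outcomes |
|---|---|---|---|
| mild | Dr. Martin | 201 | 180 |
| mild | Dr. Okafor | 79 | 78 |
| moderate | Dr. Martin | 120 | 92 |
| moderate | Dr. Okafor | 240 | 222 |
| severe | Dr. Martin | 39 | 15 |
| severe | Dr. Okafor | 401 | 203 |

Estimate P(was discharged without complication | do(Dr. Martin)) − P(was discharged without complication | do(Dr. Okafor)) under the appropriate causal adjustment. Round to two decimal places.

Case severity satisfies the back-door criterion: it is not a descendant of the surgeon, and it blocks the spurious path from surgeon to outcome. Adjusting for it (i.e., using the within-case severity rates) gives the causal effect.
Adjusting over the population distribution of case severity: 0.259·(0.896−0.987) + 0.333·(0.767−0.925) + 0.407·(0.385−0.506) = -0.126.

-0.13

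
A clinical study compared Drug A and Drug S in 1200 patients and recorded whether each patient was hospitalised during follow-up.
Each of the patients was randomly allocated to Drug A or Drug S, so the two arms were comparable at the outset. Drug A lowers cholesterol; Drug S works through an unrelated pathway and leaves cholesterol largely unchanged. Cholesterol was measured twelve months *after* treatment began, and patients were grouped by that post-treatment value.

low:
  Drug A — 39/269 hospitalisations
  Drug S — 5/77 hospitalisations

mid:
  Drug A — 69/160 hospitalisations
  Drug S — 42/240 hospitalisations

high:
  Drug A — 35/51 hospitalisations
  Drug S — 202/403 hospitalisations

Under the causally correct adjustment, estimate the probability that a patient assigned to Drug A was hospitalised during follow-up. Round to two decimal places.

0.30

Stratifying would compare drugs among patients the drugs themselves sorted into cholesterol groups — a form of selection on an intermediate. The unconditioned pooled rates give the total causal effect.
So P(outcome | do(Drug A)) is just the pooled rate for Drug A: 143/480 = 0.298.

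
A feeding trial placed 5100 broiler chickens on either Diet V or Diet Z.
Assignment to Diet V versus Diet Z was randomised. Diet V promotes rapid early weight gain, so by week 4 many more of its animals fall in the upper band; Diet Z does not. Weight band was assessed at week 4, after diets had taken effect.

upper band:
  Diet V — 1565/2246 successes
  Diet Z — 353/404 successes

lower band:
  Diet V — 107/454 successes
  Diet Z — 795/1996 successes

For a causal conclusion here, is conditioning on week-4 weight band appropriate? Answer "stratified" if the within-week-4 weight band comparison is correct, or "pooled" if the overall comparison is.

pooled

Week-4 weight band here is a post-treatment variable shaped by the diet; conditioning on it would introduce bias rather than remove it. The overall comparison is the causal one.
Pooled: Diet V 61.9% vs Diet Z 47.8%; Diet V is higher overall.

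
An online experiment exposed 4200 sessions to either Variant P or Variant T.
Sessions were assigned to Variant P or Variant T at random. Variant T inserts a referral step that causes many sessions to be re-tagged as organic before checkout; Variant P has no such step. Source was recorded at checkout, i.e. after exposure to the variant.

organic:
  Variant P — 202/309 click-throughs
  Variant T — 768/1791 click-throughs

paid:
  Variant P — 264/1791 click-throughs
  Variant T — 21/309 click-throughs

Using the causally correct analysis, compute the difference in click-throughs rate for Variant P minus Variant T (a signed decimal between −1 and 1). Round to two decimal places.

The stratified and pooled comparisons disagree (Variant P wins within each traffic source; Variant T wins overall), so the answer turns on the causal role of traffic source.
Stratifying would compare variants among sessions the variants themselves sorted into traffic source groups — a form of selection on an intermediate. The unconditioned pooled rates give the total causal effect.
The causal difference is the pooled difference: 0.222 − 0.376 = -0.154.

-0.15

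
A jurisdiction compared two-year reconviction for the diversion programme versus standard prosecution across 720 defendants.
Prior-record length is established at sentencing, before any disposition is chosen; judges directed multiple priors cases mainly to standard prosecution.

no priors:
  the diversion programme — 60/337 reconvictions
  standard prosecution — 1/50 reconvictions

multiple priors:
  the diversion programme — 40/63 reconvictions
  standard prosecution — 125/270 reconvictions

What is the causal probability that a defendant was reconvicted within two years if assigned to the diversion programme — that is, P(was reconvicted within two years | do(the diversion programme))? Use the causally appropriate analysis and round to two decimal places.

The prior-record length-specific comparison favours standard prosecution throughout, but the pooled figures favour the diversion programme. The question is whether to condition on prior-record length.
Since prior-record length is a pre-existing factor (not a product of the disposition) and it affects the outcome on its own, it is a confounder. The stratified rates, not the pooled rate, identify the causal effect.
Standardising the diversion programme to the population prior-record length mix: 0.537·60/337 + 0.463·40/63 = 0.389.

0.39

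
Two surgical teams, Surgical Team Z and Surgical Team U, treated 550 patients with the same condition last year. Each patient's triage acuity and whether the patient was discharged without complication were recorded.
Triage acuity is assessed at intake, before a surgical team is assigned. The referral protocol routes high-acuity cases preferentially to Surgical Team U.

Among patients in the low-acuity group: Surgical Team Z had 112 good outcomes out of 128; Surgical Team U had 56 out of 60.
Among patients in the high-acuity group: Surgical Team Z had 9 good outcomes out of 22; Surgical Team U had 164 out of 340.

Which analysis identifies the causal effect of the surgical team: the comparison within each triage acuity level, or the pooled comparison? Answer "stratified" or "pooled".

Nothing the surgical team does changes triage acuity; the imbalance is an allocation artefact. With triage acuity also predicting the outcome, the pooled figure is confounded, and the within-stratum comparison is the causal one.
Within each level — low-acuity: 87.5% vs 93.3%; high-acuity: 40.9% vs 48.2% — Surgical Team U is higher every time.

stratified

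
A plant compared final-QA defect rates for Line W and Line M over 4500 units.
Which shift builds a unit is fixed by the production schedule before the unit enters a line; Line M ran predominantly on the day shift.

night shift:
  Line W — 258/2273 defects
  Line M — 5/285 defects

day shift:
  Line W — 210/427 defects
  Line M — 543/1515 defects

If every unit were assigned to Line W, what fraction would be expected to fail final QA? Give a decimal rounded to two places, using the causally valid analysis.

The shift-specific comparison favours Line M throughout, but the pooled figures favour Line W. The question is whether to condition on shift.
Shift is set before the line has any effect — it is not caused by the line — and it independently drives the outcome. That makes it a confounder, so the causal comparison is within shift levels.
Standardising Line W to the population shift mix: 0.568·258/2273 + 0.432·210/427 = 0.277.

0.28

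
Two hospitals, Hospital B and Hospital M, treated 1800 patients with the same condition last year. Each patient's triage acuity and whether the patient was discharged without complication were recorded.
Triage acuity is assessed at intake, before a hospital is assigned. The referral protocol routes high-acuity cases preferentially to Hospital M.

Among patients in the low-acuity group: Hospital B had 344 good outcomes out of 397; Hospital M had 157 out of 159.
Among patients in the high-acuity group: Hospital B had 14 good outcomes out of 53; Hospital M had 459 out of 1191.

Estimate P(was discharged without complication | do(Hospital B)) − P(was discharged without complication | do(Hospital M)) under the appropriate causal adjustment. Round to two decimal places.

-0.12

Nothing the hospital does changes triage acuity; the imbalance is an allocation artefact. With triage acuity also predicting the outcome, the pooled figure is confounded, and the within-stratum comparison is the causal one.
Adjusting over the population distribution of triage acuity: 0.309·(0.866−0.987) + 0.691·(0.264−0.385) = -0.121.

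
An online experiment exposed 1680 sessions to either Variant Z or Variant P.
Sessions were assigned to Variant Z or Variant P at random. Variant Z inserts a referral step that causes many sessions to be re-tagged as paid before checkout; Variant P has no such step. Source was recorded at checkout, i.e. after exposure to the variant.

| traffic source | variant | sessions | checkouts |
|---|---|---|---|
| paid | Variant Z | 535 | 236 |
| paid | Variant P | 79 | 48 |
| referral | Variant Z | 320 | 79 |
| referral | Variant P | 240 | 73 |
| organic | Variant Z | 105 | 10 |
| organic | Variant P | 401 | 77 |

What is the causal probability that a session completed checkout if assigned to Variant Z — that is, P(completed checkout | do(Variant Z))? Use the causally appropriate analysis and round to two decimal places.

Variant P is higher inside every traffic source stratum but Variant Z is higher in aggregate. Whether to stratify depends on how traffic source relates to the variant.
Because the variant influences traffic source, traffic source is a post-treatment mediator, not a confounder. Stratifying on it would bias the estimate; the causal effect is the crude pooled difference.
So P(outcome | do(Variant Z)) is just the pooled rate for Variant Z: 325/960 = 0.339.

0.34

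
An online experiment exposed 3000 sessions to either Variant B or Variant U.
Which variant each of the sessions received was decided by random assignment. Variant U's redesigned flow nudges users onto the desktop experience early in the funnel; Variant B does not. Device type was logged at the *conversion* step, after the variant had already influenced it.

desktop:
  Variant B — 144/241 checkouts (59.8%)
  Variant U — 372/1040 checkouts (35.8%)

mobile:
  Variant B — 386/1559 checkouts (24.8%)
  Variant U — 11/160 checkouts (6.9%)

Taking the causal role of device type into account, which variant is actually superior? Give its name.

Because the variant influences device type, device type is a post-treatment mediator, not a confounder. Stratifying on it would bias the estimate; the causal effect is the crude pooled difference.
Pooled: Variant B 29.4% vs Variant U 31.9%; Variant U is higher overall.

Variant U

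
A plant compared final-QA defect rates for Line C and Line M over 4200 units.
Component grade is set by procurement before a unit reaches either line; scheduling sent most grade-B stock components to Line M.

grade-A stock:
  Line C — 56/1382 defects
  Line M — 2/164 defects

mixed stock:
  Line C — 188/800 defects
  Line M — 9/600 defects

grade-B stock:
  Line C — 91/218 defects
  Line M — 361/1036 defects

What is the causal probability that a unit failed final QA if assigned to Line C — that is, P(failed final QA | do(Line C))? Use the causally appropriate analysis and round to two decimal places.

0.22

Nothing the line does changes component grade; the imbalance is an allocation artefact. With component grade also predicting the outcome, the pooled figure is confounded, and the within-stratum comparison is the causal one.
Standardising Line C to the population component grade mix: 0.368·56/1382 + 0.333·188/800 + 0.299·91/218 = 0.218.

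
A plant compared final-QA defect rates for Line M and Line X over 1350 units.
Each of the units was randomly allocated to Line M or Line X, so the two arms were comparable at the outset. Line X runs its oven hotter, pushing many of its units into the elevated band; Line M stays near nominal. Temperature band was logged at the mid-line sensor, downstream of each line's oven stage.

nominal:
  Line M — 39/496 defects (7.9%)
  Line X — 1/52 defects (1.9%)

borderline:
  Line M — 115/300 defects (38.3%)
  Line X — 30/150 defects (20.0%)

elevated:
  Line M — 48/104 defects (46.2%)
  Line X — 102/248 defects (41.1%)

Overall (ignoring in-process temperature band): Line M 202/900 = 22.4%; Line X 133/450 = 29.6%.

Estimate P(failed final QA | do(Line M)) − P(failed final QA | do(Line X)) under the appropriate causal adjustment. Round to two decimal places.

-0.07

In-process temperature band here is a post-treatment variable shaped by the line; conditioning on it would introduce bias rather than remove it. The overall comparison is the causal one.
The causal difference is the pooled difference: 0.224 − 0.296 = -0.071.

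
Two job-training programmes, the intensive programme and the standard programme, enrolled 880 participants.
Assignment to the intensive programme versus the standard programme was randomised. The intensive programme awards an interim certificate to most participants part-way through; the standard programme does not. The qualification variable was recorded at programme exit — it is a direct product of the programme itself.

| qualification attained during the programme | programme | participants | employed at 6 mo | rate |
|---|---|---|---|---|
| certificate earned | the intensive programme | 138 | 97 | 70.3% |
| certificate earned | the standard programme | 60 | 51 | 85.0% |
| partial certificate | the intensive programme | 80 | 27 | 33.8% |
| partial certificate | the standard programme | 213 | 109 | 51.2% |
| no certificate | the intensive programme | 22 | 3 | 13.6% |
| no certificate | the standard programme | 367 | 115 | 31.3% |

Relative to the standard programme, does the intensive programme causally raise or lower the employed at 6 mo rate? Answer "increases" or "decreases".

The qualification attained during the programme-specific comparison favours the standard programme throughout, but the pooled figures favour the intensive programme. The question is whether to condition on qualification attained during the programme.
Qualification attained during the programme is downstream of the programme. One should not condition on a consequence of treatment, so the overall rates are the right comparison.
Pooled: the intensive programme 52.9% vs the standard programme 43.0%; the intensive programme is higher overall.

increases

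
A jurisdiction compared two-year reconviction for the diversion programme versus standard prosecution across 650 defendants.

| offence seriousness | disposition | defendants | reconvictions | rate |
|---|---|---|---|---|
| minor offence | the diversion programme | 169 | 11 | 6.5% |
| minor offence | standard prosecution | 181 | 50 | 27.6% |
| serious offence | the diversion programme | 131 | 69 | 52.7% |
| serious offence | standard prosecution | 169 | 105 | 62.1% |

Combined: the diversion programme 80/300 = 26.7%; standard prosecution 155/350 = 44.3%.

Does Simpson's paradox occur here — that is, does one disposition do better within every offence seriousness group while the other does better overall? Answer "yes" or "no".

no

Within each offence seriousness level (minor offence 6.5% vs 27.6%; serious offence 52.7% vs 62.1%), the diversion programme has the lower rate every time. Pooled: 26.7% vs 44.3% — the diversion programme has the lower rate overall. They agree.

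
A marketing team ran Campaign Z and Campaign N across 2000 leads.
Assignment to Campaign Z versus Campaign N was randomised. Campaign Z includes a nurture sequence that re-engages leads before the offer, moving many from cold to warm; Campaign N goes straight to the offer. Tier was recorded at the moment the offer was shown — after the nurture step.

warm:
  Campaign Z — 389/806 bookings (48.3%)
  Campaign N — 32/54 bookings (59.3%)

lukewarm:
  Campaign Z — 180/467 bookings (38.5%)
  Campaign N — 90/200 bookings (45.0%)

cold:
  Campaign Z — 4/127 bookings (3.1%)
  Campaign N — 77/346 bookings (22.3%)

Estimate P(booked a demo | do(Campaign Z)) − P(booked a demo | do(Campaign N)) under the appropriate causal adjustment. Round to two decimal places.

The distribution of engagement tier is itself part of what the campaign does — it is an intermediate outcome. Holding it fixed would remove that part of the effect; the total effect is the pooled difference.
The causal difference is the pooled difference: 0.409 − 0.332 = +0.078.

+0.08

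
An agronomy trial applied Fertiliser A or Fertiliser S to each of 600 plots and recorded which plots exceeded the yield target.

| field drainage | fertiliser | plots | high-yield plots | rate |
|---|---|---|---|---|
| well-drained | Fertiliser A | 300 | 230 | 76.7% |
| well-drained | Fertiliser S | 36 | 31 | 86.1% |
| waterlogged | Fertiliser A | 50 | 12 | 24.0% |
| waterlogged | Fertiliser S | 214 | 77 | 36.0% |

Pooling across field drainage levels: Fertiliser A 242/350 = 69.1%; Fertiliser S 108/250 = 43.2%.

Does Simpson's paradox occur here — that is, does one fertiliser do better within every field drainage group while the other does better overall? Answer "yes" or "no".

yes

Within each field drainage level (well-drained 76.7% vs 86.1%; waterlogged 24.0% vs 36.0%), Fertiliser S has the higher rate every time. Pooled: 69.1% vs 43.2% — Fertiliser A has the higher rate overall. The two comparisons disagree.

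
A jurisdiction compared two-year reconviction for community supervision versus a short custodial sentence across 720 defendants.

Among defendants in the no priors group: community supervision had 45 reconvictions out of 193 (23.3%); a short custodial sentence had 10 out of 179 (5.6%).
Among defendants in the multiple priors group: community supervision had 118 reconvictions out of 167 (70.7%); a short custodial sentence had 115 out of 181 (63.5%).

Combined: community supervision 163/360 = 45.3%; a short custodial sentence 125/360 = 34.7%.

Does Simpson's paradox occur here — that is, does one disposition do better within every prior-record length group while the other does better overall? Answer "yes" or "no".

no

Within each prior-record length level (no priors 23.3% vs 5.6%; multiple priors 70.7% vs 63.5%), a short custodial sentence has the lower rate every time. Pooled: 45.3% vs 34.7% — a short custodial sentence has the lower rate overall. They agree.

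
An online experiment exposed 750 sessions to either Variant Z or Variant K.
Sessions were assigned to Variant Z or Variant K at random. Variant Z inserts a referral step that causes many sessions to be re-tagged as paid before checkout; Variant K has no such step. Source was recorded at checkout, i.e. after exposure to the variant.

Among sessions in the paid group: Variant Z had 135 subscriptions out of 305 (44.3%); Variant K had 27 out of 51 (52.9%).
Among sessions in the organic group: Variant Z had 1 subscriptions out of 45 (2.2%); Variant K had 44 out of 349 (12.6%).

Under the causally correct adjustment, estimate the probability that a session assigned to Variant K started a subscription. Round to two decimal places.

0.18

The traffic source-specific comparison favours Variant K throughout, but the pooled figures favour Variant Z. The question is whether to condition on traffic source.
Stratifying would compare variants among sessions the variants themselves sorted into traffic source groups — a form of selection on an intermediate. The unconditioned pooled rates give the total causal effect.
So P(outcome | do(Variant K)) is just the pooled rate for Variant K: 71/400 = 0.177.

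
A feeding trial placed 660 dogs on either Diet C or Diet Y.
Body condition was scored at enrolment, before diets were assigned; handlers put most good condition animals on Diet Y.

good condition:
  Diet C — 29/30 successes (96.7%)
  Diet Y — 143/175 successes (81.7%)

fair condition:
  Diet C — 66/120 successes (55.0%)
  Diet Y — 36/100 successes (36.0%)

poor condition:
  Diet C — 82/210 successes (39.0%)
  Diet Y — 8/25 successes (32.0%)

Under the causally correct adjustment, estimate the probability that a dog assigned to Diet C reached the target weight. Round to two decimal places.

0.62

Within every starting body condition level Diet C has the higher rate, yet pooled Diet Y does — Simpson's reversal.
Starting body condition satisfies the back-door criterion: it is not a descendant of the diet, and it blocks the spurious path from diet to outcome. Adjusting for it (i.e., using the within-starting body condition rates) gives the causal effect.
Standardising Diet C to the population starting body condition mix: 0.311·29/30 + 0.333·66/120 + 0.356·82/210 = 0.623.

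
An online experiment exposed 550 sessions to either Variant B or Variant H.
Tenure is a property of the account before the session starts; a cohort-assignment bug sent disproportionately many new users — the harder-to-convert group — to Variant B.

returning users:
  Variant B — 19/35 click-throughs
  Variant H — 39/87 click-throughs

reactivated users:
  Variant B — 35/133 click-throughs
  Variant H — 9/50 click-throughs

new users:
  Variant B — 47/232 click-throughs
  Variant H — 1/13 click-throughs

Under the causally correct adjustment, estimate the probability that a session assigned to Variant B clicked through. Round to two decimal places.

The imbalance in user tenure arose from how sessions were allocated, not from anything the variant did; and user tenure independently affects the outcome. The pooled gap is confounded — condition on user tenure.
Standardising Variant B to the population user tenure mix: 0.222·19/35 + 0.333·35/133 + 0.445·47/232 = 0.298.

0.30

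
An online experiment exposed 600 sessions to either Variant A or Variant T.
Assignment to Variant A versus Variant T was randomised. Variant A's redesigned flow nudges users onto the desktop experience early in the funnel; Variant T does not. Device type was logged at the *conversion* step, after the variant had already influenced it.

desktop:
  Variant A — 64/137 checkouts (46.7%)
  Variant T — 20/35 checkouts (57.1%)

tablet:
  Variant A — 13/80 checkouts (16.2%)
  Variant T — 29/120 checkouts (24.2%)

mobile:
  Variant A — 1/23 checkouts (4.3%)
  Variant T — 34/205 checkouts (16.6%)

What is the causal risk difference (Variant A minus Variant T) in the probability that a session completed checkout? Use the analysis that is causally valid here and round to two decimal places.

Device type is downstream of the variant. One should not condition on a consequence of treatment, so the overall rates are the right comparison.
The causal difference is the pooled difference: 0.325 − 0.231 = +0.094.

+0.09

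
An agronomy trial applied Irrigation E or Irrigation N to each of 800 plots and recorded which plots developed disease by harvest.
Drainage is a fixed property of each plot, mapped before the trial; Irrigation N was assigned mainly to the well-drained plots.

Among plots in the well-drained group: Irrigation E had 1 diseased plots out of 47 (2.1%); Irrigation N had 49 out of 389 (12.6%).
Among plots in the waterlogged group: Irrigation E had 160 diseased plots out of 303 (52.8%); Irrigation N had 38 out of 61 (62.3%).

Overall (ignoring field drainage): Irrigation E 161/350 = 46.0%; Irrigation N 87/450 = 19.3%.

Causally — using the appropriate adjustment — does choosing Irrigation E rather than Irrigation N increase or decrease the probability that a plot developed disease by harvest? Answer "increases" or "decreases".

Within every field drainage level Irrigation E has the lower rate, yet pooled Irrigation N does — Simpson's reversal.
Nothing the irrigation does changes field drainage; the imbalance is an allocation artefact. With field drainage also predicting the outcome, the pooled figure is confounded, and the within-stratum comparison is the causal one.
Within each level — well-drained: 2.1% vs 12.6%; waterlogged: 52.8% vs 62.3% — Irrigation E is lower every time.

decreases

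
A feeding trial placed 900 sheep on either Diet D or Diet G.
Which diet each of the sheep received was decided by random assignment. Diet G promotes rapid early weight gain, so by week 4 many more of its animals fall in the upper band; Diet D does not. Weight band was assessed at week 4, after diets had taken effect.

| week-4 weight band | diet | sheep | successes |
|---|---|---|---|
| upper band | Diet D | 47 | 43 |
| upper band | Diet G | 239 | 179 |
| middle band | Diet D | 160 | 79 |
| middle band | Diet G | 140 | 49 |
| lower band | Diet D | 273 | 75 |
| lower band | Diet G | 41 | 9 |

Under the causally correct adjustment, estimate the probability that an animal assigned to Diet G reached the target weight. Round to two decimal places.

0.56

Week-4 weight band lies on the pathway diet → week-4 weight band → outcome, so adjusting for it blocks the indirect effect. For the total causal effect of diet, use the unadjusted pooled rates.
So P(outcome | do(Diet G)) is just the pooled rate for Diet G: 237/420 = 0.564.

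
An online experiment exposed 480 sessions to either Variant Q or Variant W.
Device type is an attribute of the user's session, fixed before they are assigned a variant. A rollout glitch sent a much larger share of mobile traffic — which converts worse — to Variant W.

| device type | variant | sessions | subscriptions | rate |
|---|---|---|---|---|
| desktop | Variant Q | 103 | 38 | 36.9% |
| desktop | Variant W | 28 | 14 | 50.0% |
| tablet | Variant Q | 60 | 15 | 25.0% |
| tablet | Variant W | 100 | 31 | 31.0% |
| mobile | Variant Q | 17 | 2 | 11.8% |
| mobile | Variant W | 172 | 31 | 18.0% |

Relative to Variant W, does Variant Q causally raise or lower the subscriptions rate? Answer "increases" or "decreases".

decreases

Since device type is a pre-existing factor (not a product of the variant) and it affects the outcome on its own, it is a confounder. The stratified rates, not the pooled rate, identify the causal effect.
Within each level — desktop: 36.9% vs 50.0%; tablet: 25.0% vs 31.0%; mobile: 11.8% vs 18.0% — Variant W is higher every time.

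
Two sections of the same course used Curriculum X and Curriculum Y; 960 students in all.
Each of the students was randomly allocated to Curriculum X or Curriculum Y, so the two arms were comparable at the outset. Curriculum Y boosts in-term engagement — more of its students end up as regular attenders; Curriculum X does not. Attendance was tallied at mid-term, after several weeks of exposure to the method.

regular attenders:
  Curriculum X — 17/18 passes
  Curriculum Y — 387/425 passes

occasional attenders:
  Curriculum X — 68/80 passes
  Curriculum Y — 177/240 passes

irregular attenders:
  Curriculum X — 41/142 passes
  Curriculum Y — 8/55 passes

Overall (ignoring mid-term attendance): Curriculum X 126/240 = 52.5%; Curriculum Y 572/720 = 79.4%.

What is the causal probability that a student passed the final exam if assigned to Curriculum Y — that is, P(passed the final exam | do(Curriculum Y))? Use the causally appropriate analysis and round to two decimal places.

0.79

Curriculum X is higher inside every mid-term attendance stratum but Curriculum Y is higher in aggregate. Whether to stratify depends on how mid-term attendance relates to the teaching method.
The distribution of mid-term attendance is itself part of what the teaching method does — it is an intermediate outcome. Holding it fixed would remove that part of the effect; the total effect is the pooled difference.
So P(outcome | do(Curriculum Y)) is just the pooled rate for Curriculum Y: 572/720 = 0.794.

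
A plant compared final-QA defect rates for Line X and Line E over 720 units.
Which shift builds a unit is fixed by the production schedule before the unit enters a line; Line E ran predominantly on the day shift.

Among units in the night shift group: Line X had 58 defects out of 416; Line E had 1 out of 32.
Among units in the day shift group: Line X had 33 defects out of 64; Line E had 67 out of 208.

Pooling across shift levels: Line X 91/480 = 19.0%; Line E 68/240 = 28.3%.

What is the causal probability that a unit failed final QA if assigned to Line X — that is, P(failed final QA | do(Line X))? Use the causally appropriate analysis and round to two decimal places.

0.28

The shift-specific comparison favours Line E throughout, but the pooled figures favour Line X. The question is whether to condition on shift.
The imbalance in shift arose from how units were allocated, not from anything the line did; and shift independently affects the outcome. The pooled gap is confounded — condition on shift.
Standardising Line X to the population shift mix: 0.622·58/416 + 0.378·33/64 = 0.282.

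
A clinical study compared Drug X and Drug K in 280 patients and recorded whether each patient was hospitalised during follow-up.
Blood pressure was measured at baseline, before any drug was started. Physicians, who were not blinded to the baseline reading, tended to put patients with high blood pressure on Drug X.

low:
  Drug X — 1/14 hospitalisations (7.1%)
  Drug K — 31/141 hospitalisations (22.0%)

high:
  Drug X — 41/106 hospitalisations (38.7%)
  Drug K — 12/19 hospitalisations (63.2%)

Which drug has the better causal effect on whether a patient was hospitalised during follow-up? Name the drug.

Blood pressure is set before the drug has any effect — it is not caused by the drug — and it independently drives the outcome. That makes it a confounder, so the causal comparison is within blood pressure levels.
Within each level — low: 7.1% vs 22.0%; high: 38.7% vs 63.2% — Drug X is lower every time.

Drug X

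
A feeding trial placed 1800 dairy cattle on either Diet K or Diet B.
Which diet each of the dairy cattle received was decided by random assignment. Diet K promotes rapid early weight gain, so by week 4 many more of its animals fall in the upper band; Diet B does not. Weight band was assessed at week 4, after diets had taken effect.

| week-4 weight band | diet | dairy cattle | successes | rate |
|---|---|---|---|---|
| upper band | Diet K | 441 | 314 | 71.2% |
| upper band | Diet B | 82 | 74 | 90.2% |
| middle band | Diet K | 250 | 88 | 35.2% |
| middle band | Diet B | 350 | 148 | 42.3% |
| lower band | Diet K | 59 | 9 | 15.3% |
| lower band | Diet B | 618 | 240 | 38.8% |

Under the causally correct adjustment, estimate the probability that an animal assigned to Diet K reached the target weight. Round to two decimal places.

0.55

Week-4 weight band is downstream of the diet. One should not condition on a consequence of treatment, so the overall rates are the right comparison.
So P(outcome | do(Diet K)) is just the pooled rate for Diet K: 411/750 = 0.548.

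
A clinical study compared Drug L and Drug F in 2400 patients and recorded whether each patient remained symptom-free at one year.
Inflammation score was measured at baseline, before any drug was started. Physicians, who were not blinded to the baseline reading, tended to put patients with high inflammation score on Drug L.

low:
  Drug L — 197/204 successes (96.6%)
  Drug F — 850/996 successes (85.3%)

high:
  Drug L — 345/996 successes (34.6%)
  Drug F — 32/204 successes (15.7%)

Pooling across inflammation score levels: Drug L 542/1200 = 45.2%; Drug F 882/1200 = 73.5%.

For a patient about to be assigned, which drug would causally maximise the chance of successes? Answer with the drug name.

Inflammation score is set before the drug has any effect — it is not caused by the drug — and it independently drives the outcome. That makes it a confounder, so the causal comparison is within inflammation score levels.
Within each level — low: 96.6% vs 85.3%; high: 34.6% vs 15.7% — Drug L is higher every time.

Drug L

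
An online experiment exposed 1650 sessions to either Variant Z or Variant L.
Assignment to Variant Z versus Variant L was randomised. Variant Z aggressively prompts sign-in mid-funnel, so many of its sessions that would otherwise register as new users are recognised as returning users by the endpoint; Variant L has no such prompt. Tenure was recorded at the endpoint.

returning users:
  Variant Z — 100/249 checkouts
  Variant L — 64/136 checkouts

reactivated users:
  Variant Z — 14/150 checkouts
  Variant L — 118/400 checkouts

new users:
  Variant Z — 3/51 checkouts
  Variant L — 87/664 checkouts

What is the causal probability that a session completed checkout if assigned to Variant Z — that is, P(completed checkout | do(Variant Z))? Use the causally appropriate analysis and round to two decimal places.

Stratifying would compare variants among sessions the variants themselves sorted into user tenure groups — a form of selection on an intermediate. The unconditioned pooled rates give the total causal effect.
So P(outcome | do(Variant Z)) is just the pooled rate for Variant Z: 117/450 = 0.260.

0.26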